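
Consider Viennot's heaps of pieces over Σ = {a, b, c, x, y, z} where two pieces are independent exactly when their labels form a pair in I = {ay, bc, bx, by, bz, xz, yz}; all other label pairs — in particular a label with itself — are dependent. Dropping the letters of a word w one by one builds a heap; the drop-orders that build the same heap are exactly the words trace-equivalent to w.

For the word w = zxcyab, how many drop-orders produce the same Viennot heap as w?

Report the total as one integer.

6

0(z) covers ∅
1(x) covers ∅
2(c) covers 0:z, 1:x
3(y) covers 2:c
4(a) covers 2:c
5(b) covers 4:a
floor of heap: 0:z, 1:x
completions by unplaced set U, small U first (add the entries for U minus each lowest piece of U):
  |U|=1: {3}:1  {5}:1
  |U|=2: {3,5}:2  {4,5}:1
  |U|=3: {3,4,5}:3
  |U|=4: {2,3,4,5}:3
  start at 0(z): 3
  start at 1(x): 3
sum over floor = 6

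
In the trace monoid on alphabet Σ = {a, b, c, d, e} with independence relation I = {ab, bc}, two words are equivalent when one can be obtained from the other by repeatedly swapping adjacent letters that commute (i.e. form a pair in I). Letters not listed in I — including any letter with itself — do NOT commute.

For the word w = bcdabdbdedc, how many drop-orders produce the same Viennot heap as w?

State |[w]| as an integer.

#0=b has no predecessor
#1=c has no predecessor
#2=d depends on [0:b, 1:c]
#3=a depends on [2:d]
#4=b depends on [2:d]
#5=d depends on [3:a, 4:b]
#6=b depends on [5:d]
#7=d depends on [6:b]
#8=e depends on [7:d]
#9=d depends on [8:e]
#10=c depends on [9:d]
sources: [0:b, 1:c]
N(rest) = Σ N(rest − s) over sources s of rest; N(one piece) = 1:
  size 1 → [10]=1
  size 2 → [9,10]=1
  size 3 → [8,9,10]=1
  size 4 → [7,8,9,10]=1
  size 5 → [6,7,8,9,10]=1
  size 6 → [5,6,7,8,9,10]=1
  size 7 → [3,5,6,7,8,9,10]=1  [4,5,6,7,8,9,10]=1
  size 8 → [3,4,5,6,7,8,9,10]=2
  size 9 → [2,3,4,5,6,7,8,9,10]=2
  first=0(b) contributes 2
  first=1(c) contributes 2
|[w]| = 4

4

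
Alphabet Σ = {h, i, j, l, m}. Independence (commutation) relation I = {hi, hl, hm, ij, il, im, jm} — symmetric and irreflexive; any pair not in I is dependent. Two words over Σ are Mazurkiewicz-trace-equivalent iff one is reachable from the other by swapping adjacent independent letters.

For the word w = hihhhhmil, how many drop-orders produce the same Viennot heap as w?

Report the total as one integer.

piece 0:h — minimal
piece 1:i — minimal
piece 2:h rests on {0:h}
piece 3:h rests on {2:h}
piece 4:h rests on {3:h}
piece 5:h rests on {4:h}
piece 6:m — minimal
piece 7:i rests on {1:i}
piece 8:l rests on {6:m}
minimal pieces: {0:h, 1:i, 6:m}
ways to finish when only these pieces remain (= sum over removing one remaining piece with nothing left below it):
  1 left: {5}→1  {7}→1  {8}→1
  2 left: {1,7}→1  {4,5}→1  {5,7}→2  {5,8}→2  {6,8}→1  {7,8}→2
  3 left: {1,5,7}→3  {1,7,8}→3  {3,4,5}→1  {4,5,7}→3  {4,5,8}→3  {5,6,8}→3  {5,7,8}→6  {6,7,8}→3
  4 left: {1,4,5,7}→6  {1,5,7,8}→12  {1,6,7,8}→6  {2,3,4,5}→1  {3,4,5,7}→4  {3,4,5,8}→4  {4,5,6,8}→6  {4,5,7,8}→12  {5,6,7,8}→12
  5 left: {0,2,3,4,5}→1  {1,3,4,5,7}→10  {1,4,5,7,8}→30  {1,5,6,7,8}→30  {2,3,4,5,7}→5  {2,3,4,5,8}→5  {3,4,5,6,8}→10  {3,4,5,7,8}→20  {4,5,6,7,8}→30
  6 left: {0,2,3,4,5,7}→6  {0,2,3,4,5,8}→6  {1,2,3,4,5,7}→15  {1,3,4,5,7,8}→60  {1,4,5,6,7,8}→90  {2,3,4,5,6,8}→15  {2,3,4,5,7,8}→30  {3,4,5,6,7,8}→60
  7 left: {0,1,2,3,4,5,7}→21  {0,2,3,4,5,6,8}→21  {0,2,3,4,5,7,8}→42  {1,2,3,4,5,7,8}→105  {1,3,4,5,6,7,8}→210  {2,3,4,5,6,7,8}→105
  placing 0:h first → 420 extensions
  placing 1:i first → 168 extensions
  placing 6:m first → 168 extensions
total linear extensions = 756

756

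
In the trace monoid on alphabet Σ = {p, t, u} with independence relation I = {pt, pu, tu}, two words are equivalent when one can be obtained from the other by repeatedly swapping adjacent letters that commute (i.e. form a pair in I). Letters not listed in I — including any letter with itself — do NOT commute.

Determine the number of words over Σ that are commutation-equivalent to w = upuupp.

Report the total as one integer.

20

piece 0:u — minimal
piece 1:p — minimal
piece 2:u rests on {0:u}
piece 3:u rests on {2:u}
piece 4:p rests on {1:p}
piece 5:p rests on {4:p}
minimal pieces: {0:u, 1:p}
ways to finish when only these pieces remain (= sum over removing one remaining piece with nothing left below it):
  1 left: {3}→1  {5}→1
  2 left: {2,3}→1  {3,5}→2  {4,5}→1
  3 left: {0,2,3}→1  {1,4,5}→1  {2,3,5}→3  {3,4,5}→3
  4 left: {0,2,3,5}→4  {1,3,4,5}→4  {2,3,4,5}→6
  placing 0:u first → 10 extensions
  placing 1:p first → 10 extensions
total linear extensions = 20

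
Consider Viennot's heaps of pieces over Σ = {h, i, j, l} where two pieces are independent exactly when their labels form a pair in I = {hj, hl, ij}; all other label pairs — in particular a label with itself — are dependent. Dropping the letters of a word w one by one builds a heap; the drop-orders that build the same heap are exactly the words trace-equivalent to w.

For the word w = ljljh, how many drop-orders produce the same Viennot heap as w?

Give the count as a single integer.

drop 0:l onto floor
drop 1:j onto {0:l}
drop 2:l onto {1:j}
drop 3:j onto {2:l}
drop 4:h onto floor
ground layer = {0:l, 4:h}
drop-orders for the pieces not yet dropped (sum over which currently-grounded one goes next):
  1 to go: {3} 1  {4} 1
  2 to go: {2,3} 1  {3,4} 2
  3 to go: {1,2,3} 1  {2,3,4} 3
  if 0:l drops first: 4 orders
  if 4:h drops first: 1 orders
heap linearizations: 5

5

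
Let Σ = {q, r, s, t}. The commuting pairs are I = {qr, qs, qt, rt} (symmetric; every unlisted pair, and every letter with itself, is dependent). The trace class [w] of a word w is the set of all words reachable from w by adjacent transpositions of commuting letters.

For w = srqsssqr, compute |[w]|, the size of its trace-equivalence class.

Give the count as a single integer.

28

drop 0:s onto floor
drop 1:r onto {0:s}
drop 2:q onto floor
drop 3:s onto {1:r}
drop 4:s onto {3:s}
drop 5:s onto {4:s}
drop 6:q onto {2:q}
drop 7:r onto {5:s}
ground layer = {0:s, 2:q}
drop-orders for the pieces not yet dropped (sum over which currently-grounded one goes next):
  1 to go: {6} 1  {7} 1
  2 to go: {2,6} 1  {5,7} 1  {6,7} 2
  3 to go: {2,6,7} 3  {4,5,7} 1  {5,6,7} 3
  4 to go: {2,5,6,7} 6  {3,4,5,7} 1  {4,5,6,7} 4
  5 to go: {1,3,4,5,7} 1  {2,4,5,6,7} 10  {3,4,5,6,7} 5
  6 to go: {0,1,3,4,5,7} 1  {1,3,4,5,6,7} 6  {2,3,4,5,6,7} 15
  if 0:s drops first: 21 orders
  if 2:q drops first: 7 orders
heap linearizations: 28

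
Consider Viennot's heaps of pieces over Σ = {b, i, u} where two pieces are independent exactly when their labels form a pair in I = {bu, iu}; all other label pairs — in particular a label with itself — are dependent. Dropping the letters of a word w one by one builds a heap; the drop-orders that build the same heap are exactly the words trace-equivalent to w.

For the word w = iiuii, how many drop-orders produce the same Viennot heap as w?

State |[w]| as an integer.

5

drop 0:i onto floor
drop 1:i onto {0:i}
drop 2:u onto floor
drop 3:i onto {1:i}
drop 4:i onto {3:i}
ground layer = {0:i, 2:u}
drop-orders for the pieces not yet dropped (sum over which currently-grounded one goes next):
  1 to go: {2} 1  {4} 1
  2 to go: {2,4} 2  {3,4} 1
  3 to go: {1,3,4} 1  {2,3,4} 3
  if 0:i drops first: 4 orders
  if 2:u drops first: 1 orders
heap linearizations: 5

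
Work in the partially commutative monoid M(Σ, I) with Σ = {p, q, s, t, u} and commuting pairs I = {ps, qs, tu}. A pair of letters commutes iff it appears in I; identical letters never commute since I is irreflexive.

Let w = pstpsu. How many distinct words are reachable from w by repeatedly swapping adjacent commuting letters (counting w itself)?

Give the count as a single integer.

drop 0:p onto floor
drop 1:s onto floor
drop 2:t onto {0:p, 1:s}
drop 3:p onto {2:t}
drop 4:s onto {2:t}
drop 5:u onto {3:p, 4:s}
ground layer = {0:p, 1:s}
drop-orders for the pieces not yet dropped (sum over which currently-grounded one goes next):
  1 to go: {5} 1
  2 to go: {3,5} 1  {4,5} 1
  3 to go: {3,4,5} 2
  4 to go: {2,3,4,5} 2
  if 0:p drops first: 2 orders
  if 1:s drops first: 2 orders
heap linearizations: 4

4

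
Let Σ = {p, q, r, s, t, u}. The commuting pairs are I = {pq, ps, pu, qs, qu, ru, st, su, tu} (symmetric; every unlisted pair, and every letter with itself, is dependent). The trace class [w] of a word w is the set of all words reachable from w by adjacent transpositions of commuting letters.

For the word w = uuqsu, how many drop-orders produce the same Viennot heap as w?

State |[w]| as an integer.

20

drop 0:u onto floor
drop 1:u onto {0:u}
drop 2:q onto floor
drop 3:s onto floor
drop 4:u onto {1:u}
ground layer = {0:u, 2:q, 3:s}
drop-orders for the pieces not yet dropped (sum over which currently-grounded one goes next):
  1 to go: {2} 1  {3} 1  {4} 1
  2 to go: {1,4} 1  {2,3} 2  {2,4} 2  {3,4} 2
  3 to go: {0,1,4} 1  {1,2,4} 3  {1,3,4} 3  {2,3,4} 6
  if 0:u drops first: 12 orders
  if 2:q drops first: 4 orders
  if 3:s drops first: 4 orders
heap linearizations: 20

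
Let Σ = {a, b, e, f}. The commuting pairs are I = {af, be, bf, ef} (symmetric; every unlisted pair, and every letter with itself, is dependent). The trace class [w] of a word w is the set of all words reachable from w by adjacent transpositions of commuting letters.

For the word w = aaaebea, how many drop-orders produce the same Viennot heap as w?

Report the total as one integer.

3

0(a) covers ∅
1(a) covers 0:a
2(a) covers 1:a
3(e) covers 2:a
4(b) covers 2:a
5(e) covers 3:e
6(a) covers 4:b, 5:e
floor of heap: 0:a
completions by unplaced set U, small U first (add the entries for U minus each lowest piece of U):
  |U|=1: {6}:1
  |U|=2: {4,6}:1  {5,6}:1
  |U|=3: {3,5,6}:1  {4,5,6}:2
  |U|=4: {3,4,5,6}:3
  |U|=5: {2,3,4,5,6}:3
  start at 0(a): 3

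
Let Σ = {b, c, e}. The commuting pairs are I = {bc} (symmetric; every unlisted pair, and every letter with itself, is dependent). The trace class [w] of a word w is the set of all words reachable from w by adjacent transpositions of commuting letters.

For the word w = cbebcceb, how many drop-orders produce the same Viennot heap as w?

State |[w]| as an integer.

piece 0:c — minimal
piece 1:b — minimal
piece 2:e rests on {0:c, 1:b}
piece 3:b rests on {2:e}
piece 4:c rests on {2:e}
piece 5:c rests on {4:c}
piece 6:e rests on {3:b, 5:c}
piece 7:b rests on {6:e}
minimal pieces: {0:c, 1:b}
ways to finish when only these pieces remain (= sum over removing one remaining piece with nothing left below it):
  1 left: {7}→1
  2 left: {6,7}→1
  3 left: {3,6,7}→1  {5,6,7}→1
  4 left: {3,5,6,7}→2  {4,5,6,7}→1
  5 left: {3,4,5,6,7}→3
  6 left: {2,3,4,5,6,7}→3
  placing 0:c first → 3 extensions
  placing 1:b first → 3 extensions
total linear extensions = 6

6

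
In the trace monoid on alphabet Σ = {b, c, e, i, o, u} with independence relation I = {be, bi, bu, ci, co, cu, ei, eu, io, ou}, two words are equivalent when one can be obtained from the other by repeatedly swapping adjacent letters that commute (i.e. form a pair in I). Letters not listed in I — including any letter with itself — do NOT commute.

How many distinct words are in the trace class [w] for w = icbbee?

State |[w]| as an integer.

36

0(i) covers ∅
1(c) covers ∅
2(b) covers 1:c
3(b) covers 2:b
4(e) covers 1:c
5(e) covers 4:e
floor of heap: 0:i, 1:c
completions by unplaced set U, small U first (add the entries for U minus each lowest piece of U):
  |U|=1: {0}:1  {3}:1  {5}:1
  |U|=2: {0,3}:2  {0,5}:2  {2,3}:1  {3,5}:2  {4,5}:1
  |U|=3: {0,2,3}:3  {0,3,5}:6  {0,4,5}:3  {2,3,5}:3  {3,4,5}:3
  |U|=4: {0,2,3,5}:12  {0,3,4,5}:12  {2,3,4,5}:6
  start at 0(i): 6
  start at 1(c): 30
sum over floor = 36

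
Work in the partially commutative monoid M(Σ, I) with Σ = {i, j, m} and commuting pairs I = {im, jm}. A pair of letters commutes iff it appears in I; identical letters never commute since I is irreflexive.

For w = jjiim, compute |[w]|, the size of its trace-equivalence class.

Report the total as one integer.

drop 0:j onto floor
drop 1:j onto {0:j}
drop 2:i onto {1:j}
drop 3:i onto {2:i}
drop 4:m onto floor
ground layer = {0:j, 4:m}
drop-orders for the pieces not yet dropped (sum over which currently-grounded one goes next):
  1 to go: {3} 1  {4} 1
  2 to go: {2,3} 1  {3,4} 2
  3 to go: {1,2,3} 1  {2,3,4} 3
  if 0:j drops first: 4 orders
  if 4:m drops first: 1 orders
heap linearizations: 5

5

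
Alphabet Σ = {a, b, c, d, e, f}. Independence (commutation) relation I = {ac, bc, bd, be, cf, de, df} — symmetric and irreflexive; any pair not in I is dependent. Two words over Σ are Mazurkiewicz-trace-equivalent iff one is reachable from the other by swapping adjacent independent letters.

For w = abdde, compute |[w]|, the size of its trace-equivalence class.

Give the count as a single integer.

12

drop 0:a onto floor
drop 1:b onto {0:a}
drop 2:d onto {0:a}
drop 3:d onto {2:d}
drop 4:e onto {0:a}
ground layer = {0:a}
drop-orders for the pieces not yet dropped (sum over which currently-grounded one goes next):
  1 to go: {1} 1  {3} 1  {4} 1
  2 to go: {1,3} 2  {1,4} 2  {2,3} 1  {3,4} 2
  3 to go: {1,2,3} 3  {1,3,4} 6  {2,3,4} 3
  if 0:a drops first: 12 orders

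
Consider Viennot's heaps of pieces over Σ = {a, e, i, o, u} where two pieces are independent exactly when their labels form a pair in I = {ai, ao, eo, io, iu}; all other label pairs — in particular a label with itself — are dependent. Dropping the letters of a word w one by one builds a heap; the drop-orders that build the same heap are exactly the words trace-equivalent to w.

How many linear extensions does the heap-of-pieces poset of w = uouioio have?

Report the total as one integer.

21

#0=u has no predecessor
#1=o depends on [0:u]
#2=u depends on [1:o]
#3=i has no predecessor
#4=o depends on [2:u]
#5=i depends on [3:i]
#6=o depends on [4:o]
sources: [0:u, 3:i]
N(rest) = Σ N(rest − s) over sources s of rest; N(one piece) = 1:
  size 1 → [5]=1  [6]=1
  size 2 → [3,5]=1  [4,6]=1  [5,6]=2
  size 3 → [2,4,6]=1  [3,5,6]=3  [4,5,6]=3
  size 4 → [1,2,4,6]=1  [2,4,5,6]=4  [3,4,5,6]=6
  size 5 → [0,1,2,4,6]=1  [1,2,4,5,6]=5  [2,3,4,5,6]=10
  first=0(u) contributes 15
  first=3(i) contributes 6
|[w]| = 21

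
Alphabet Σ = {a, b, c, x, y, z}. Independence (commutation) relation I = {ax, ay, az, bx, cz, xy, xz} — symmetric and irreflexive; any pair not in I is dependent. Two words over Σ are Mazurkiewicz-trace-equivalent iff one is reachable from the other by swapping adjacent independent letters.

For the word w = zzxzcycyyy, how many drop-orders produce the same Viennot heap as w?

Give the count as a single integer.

piece 0:z — minimal
piece 1:z rests on {0:z}
piece 2:x — minimal
piece 3:z rests on {1:z}
piece 4:c rests on {2:x}
piece 5:y rests on {3:z, 4:c}
piece 6:c rests on {5:y}
piece 7:y rests on {6:c}
piece 8:y rests on {7:y}
piece 9:y rests on {8:y}
minimal pieces: {0:z, 2:x}
ways to finish when only these pieces remain (= sum over removing one remaining piece with nothing left below it):
  1 left: {9}→1
  2 left: {8,9}→1
  3 left: {7,8,9}→1
  4 left: {6,7,8,9}→1
  5 left: {5,6,7,8,9}→1
  6 left: {3,5,6,7,8,9}→1  {4,5,6,7,8,9}→1
  7 left: {1,3,5,6,7,8,9}→1  {2,4,5,6,7,8,9}→1  {3,4,5,6,7,8,9}→2
  8 left: {0,1,3,5,6,7,8,9}→1  {1,3,4,5,6,7,8,9}→3  {2,3,4,5,6,7,8,9}→3
  placing 0:z first → 6 extensions
  placing 2:x first → 4 extensions
total linear extensions = 10

10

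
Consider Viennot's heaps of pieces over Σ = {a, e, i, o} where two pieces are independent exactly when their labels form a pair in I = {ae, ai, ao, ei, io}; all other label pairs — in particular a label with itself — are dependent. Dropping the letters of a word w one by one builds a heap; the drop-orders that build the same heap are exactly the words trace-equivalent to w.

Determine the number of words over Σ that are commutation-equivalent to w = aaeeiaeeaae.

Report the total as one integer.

0(a) covers ∅
1(a) covers 0:a
2(e) covers ∅
3(e) covers 2:e
4(i) covers ∅
5(a) covers 1:a
6(e) covers 3:e
7(e) covers 6:e
8(a) covers 5:a
9(a) covers 8:a
10(e) covers 7:e
floor of heap: 0:a, 2:e, 4:i
completions by unplaced set U, small U first (add the entries for U minus each lowest piece of U):
  |U|=1: {4}:1  {9}:1  {10}:1
  |U|=2: {4,9}:2  {4,10}:2  {7,10}:1  {8,9}:1  {9,10}:2
  |U|=3: {4,7,10}:3  {4,8,9}:3  {4,9,10}:6  {5,8,9}:1  {6,7,10}:1  {7,9,10}:3  {8,9,10}:3
  |U|=4: {1,5,8,9}:1  {3,6,7,10}:1  {4,5,8,9}:4  {4,6,7,10}:4  {4,7,9,10}:12  {4,8,9,10}:12  {5,8,9,10}:4  {6,7,9,10}:4  {7,8,9,10}:6
  |U|=5: {0,1,5,8,9}:1  {1,4,5,8,9}:5  {1,5,8,9,10}:5  {2,3,6,7,10}:1  {3,4,6,7,10}:5  {3,6,7,9,10}:5  {4,5,8,9,10}:20  {4,6,7,9,10}:20  {4,7,8,9,10}:30  {5,7,8,9,10}:10  {6,7,8,9,10}:10
  |U|=6: {0,1,4,5,8,9}:6  {0,1,5,8,9,10}:6  {1,4,5,8,9,10}:30  {1,5,7,8,9,10}:15  {2,3,4,6,7,10}:6  {2,3,6,7,9,10}:6  {3,4,6,7,9,10}:30  {3,6,7,8,9,10}:15  {4,5,7,8,9,10}:60  {4,6,7,8,9,10}:60  {5,6,7,8,9,10}:20
  |U|=7: {0,1,4,5,8,9,10}:42  {0,1,5,7,8,9,10}:21  {1,4,5,7,8,9,10}:105  {1,5,6,7,8,9,10}:35  {2,3,4,6,7,9,10}:42  {2,3,6,7,8,9,10}:21  {3,4,6,7,8,9,10}:105  {3,5,6,7,8,9,10}:35  {4,5,6,7,8,9,10}:140
  |U|=8: {0,1,4,5,7,8,9,10}:168  {0,1,5,6,7,8,9,10}:56  {1,3,5,6,7,8,9,10}:70  {1,4,5,6,7,8,9,10}:280  {2,3,4,6,7,8,9,10}:168  {2,3,5,6,7,8,9,10}:56  {3,4,5,6,7,8,9,10}:280
  |U|=9: {0,1,3,5,6,7,8,9,10}:126  {0,1,4,5,6,7,8,9,10}:504  {1,2,3,5,6,7,8,9,10}:126  {1,3,4,5,6,7,8,9,10}:630  {2,3,4,5,6,7,8,9,10}:504
  start at 0(a): 1260
  start at 2(e): 1260
  start at 4(i): 252
sum over floor = 2772

2772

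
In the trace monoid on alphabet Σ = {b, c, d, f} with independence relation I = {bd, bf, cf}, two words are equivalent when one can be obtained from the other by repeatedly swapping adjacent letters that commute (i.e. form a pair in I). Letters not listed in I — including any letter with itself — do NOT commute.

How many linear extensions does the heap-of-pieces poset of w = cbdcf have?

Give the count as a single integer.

piece 0:c — minimal
piece 1:b rests on {0:c}
piece 2:d rests on {0:c}
piece 3:c rests on {1:b, 2:d}
piece 4:f rests on {2:d}
minimal pieces: {0:c}
ways to finish when only these pieces remain (= sum over removing one remaining piece with nothing left below it):
  1 left: {3}→1  {4}→1
  2 left: {1,3}→1  {3,4}→2
  3 left: {1,3,4}→3  {2,3,4}→2
  placing 0:c first → 5 extensions

5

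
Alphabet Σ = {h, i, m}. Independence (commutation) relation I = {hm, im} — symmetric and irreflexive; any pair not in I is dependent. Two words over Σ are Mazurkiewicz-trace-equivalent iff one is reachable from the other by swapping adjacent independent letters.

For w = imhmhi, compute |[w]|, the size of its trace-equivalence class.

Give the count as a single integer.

15

#0=i has no predecessor
#1=m has no predecessor
#2=h depends on [0:i]
#3=m depends on [1:m]
#4=h depends on [2:h]
#5=i depends on [4:h]
sources: [0:i, 1:m]
N(rest) = Σ N(rest − s) over sources s of rest; N(one piece) = 1:
  size 1 → [3]=1  [5]=1
  size 2 → [1,3]=1  [3,5]=2  [4,5]=1
  size 3 → [1,3,5]=3  [2,4,5]=1  [3,4,5]=3
  size 4 → [0,2,4,5]=1  [1,3,4,5]=6  [2,3,4,5]=4
  first=0(i) contributes 10
  first=1(m) contributes 5
|[w]| = 15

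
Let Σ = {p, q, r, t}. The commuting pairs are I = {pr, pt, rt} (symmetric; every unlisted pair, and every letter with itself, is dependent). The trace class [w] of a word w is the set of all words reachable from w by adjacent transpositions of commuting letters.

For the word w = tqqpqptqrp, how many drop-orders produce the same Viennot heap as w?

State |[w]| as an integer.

4

piece 0:t — minimal
piece 1:q rests on {0:t}
piece 2:q rests on {1:q}
piece 3:p rests on {2:q}
piece 4:q rests on {3:p}
piece 5:p rests on {4:q}
piece 6:t rests on {4:q}
piece 7:q rests on {5:p, 6:t}
piece 8:r rests on {7:q}
piece 9:p rests on {7:q}
minimal pieces: {0:t}
ways to finish when only these pieces remain (= sum over removing one remaining piece with nothing left below it):
  1 left: {8}→1  {9}→1
  2 left: {8,9}→2
  3 left: {7,8,9}→2
  4 left: {5,7,8,9}→2  {6,7,8,9}→2
  5 left: {5,6,7,8,9}→4
  6 left: {4,5,6,7,8,9}→4
  7 left: {3,4,5,6,7,8,9}→4
  8 left: {2,3,4,5,6,7,8,9}→4
  placing 0:t first → 4 extensions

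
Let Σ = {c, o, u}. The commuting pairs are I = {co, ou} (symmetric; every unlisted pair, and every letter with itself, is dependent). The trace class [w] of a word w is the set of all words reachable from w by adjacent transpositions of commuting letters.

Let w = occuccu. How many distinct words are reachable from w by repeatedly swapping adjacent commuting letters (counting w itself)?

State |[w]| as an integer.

drop 0:o onto floor
drop 1:c onto floor
drop 2:c onto {1:c}
drop 3:u onto {2:c}
drop 4:c onto {3:u}
drop 5:c onto {4:c}
drop 6:u onto {5:c}
ground layer = {0:o, 1:c}
drop-orders for the pieces not yet dropped (sum over which currently-grounded one goes next):
  1 to go: {0} 1  {6} 1
  2 to go: {0,6} 2  {5,6} 1
  3 to go: {0,5,6} 3  {4,5,6} 1
  4 to go: {0,4,5,6} 4  {3,4,5,6} 1
  5 to go: {0,3,4,5,6} 5  {2,3,4,5,6} 1
  if 0:o drops first: 1 orders
  if 1:c drops first: 6 orders
heap linearizations: 7

7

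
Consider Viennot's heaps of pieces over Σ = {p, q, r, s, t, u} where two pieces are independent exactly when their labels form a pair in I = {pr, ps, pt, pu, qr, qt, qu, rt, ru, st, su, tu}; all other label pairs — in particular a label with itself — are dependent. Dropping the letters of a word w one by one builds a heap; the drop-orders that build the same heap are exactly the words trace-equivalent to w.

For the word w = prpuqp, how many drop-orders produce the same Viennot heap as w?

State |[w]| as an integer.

piece 0:p — minimal
piece 1:r — minimal
piece 2:p rests on {0:p}
piece 3:u — minimal
piece 4:q rests on {2:p}
piece 5:p rests on {4:q}
minimal pieces: {0:p, 1:r, 3:u}
ways to finish when only these pieces remain (= sum over removing one remaining piece with nothing left below it):
  1 left: {1}→1  {3}→1  {5}→1
  2 left: {1,3}→2  {1,5}→2  {3,5}→2  {4,5}→1
  3 left: {1,3,5}→6  {1,4,5}→3  {2,4,5}→1  {3,4,5}→3
  4 left: {0,2,4,5}→1  {1,2,4,5}→4  {1,3,4,5}→12  {2,3,4,5}→4
  placing 0:p first → 20 extensions
  placing 1:r first → 5 extensions
  placing 3:u first → 5 extensions
total linear extensions = 30

30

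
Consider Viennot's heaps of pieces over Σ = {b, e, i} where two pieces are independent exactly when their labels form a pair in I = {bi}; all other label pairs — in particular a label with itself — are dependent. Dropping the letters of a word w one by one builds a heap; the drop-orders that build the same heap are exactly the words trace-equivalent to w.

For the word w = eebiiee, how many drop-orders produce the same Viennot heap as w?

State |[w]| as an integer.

drop 0:e onto floor
drop 1:e onto {0:e}
drop 2:b onto {1:e}
drop 3:i onto {1:e}
drop 4:i onto {3:i}
drop 5:e onto {2:b, 4:i}
drop 6:e onto {5:e}
ground layer = {0:e}
drop-orders for the pieces not yet dropped (sum over which currently-grounded one goes next):
  1 to go: {6} 1
  2 to go: {5,6} 1
  3 to go: {2,5,6} 1  {4,5,6} 1
  4 to go: {2,4,5,6} 2  {3,4,5,6} 1
  5 to go: {2,3,4,5,6} 3
  if 0:e drops first: 3 orders

3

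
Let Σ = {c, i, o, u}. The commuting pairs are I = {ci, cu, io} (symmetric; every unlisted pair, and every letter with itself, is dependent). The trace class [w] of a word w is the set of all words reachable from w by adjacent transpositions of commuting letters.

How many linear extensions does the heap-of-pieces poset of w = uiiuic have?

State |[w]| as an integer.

#0=u has no predecessor
#1=i depends on [0:u]
#2=i depends on [1:i]
#3=u depends on [2:i]
#4=i depends on [3:u]
#5=c has no predecessor
sources: [0:u, 5:c]
N(rest) = Σ N(rest − s) over sources s of rest; N(one piece) = 1:
  size 1 → [4]=1  [5]=1
  size 2 → [3,4]=1  [4,5]=2
  size 3 → [2,3,4]=1  [3,4,5]=3
  size 4 → [1,2,3,4]=1  [2,3,4,5]=4
  first=0(u) contributes 5
  first=5(c) contributes 1
|[w]| = 6

6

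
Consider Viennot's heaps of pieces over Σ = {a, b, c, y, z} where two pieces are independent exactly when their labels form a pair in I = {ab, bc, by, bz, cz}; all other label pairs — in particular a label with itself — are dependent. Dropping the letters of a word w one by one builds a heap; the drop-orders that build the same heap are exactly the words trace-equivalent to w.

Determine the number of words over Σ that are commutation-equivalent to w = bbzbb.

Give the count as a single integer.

5

#0=b has no predecessor
#1=b depends on [0:b]
#2=z has no predecessor
#3=b depends on [1:b]
#4=b depends on [3:b]
sources: [0:b, 2:z]
N(rest) = Σ N(rest − s) over sources s of rest; N(one piece) = 1:
  size 1 → [2]=1  [4]=1
  size 2 → [2,4]=2  [3,4]=1
  size 3 → [1,3,4]=1  [2,3,4]=3
  first=0(b) contributes 4
  first=2(z) contributes 1
|[w]| = 5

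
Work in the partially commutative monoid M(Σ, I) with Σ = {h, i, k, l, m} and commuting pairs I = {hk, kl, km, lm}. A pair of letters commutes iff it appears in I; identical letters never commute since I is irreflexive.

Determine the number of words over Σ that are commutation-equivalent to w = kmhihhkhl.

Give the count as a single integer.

#0=k has no predecessor
#1=m has no predecessor
#2=h depends on [1:m]
#3=i depends on [0:k, 2:h]
#4=h depends on [3:i]
#5=h depends on [4:h]
#6=k depends on [3:i]
#7=h depends on [5:h]
#8=l depends on [7:h]
sources: [0:k, 1:m]
N(rest) = Σ N(rest − s) over sources s of rest; N(one piece) = 1:
  size 1 → [6]=1  [8]=1
  size 2 → [6,8]=2  [7,8]=1
  size 3 → [5,7,8]=1  [6,7,8]=3
  size 4 → [4,5,7,8]=1  [5,6,7,8]=4
  size 5 → [4,5,6,7,8]=5
  size 6 → [3,4,5,6,7,8]=5
  size 7 → [0,3,4,5,6,7,8]=5  [2,3,4,5,6,7,8]=5
  first=0(k) contributes 5
  first=1(m) contributes 10
|[w]| = 15

15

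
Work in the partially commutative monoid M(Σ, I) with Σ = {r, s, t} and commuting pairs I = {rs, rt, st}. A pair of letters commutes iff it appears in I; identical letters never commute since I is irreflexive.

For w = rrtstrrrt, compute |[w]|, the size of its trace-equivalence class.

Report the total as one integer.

504

drop 0:r onto floor
drop 1:r onto {0:r}
drop 2:t onto floor
drop 3:s onto floor
drop 4:t onto {2:t}
drop 5:r onto {1:r}
drop 6:r onto {5:r}
drop 7:r onto {6:r}
drop 8:t onto {4:t}
ground layer = {0:r, 2:t, 3:s}
drop-orders for the pieces not yet dropped (sum over which currently-grounded one goes next):
  1 to go: {3} 1  {7} 1  {8} 1
  2 to go: {3,7} 2  {3,8} 2  {4,8} 1  {6,7} 1  {7,8} 2
  3 to go: {2,4,8} 1  {3,4,8} 3  {3,6,7} 3  {3,7,8} 6  {4,7,8} 3  {5,6,7} 1  {6,7,8} 3
  4 to go: {1,5,6,7} 1  {2,3,4,8} 4  {2,4,7,8} 4  {3,4,7,8} 12  {3,5,6,7} 4  {3,6,7,8} 12  {4,6,7,8} 6  {5,6,7,8} 4
  5 to go: {0,1,5,6,7} 1  {1,3,5,6,7} 5  {1,5,6,7,8} 5  {2,3,4,7,8} 20  {2,4,6,7,8} 10  {3,4,6,7,8} 30  {3,5,6,7,8} 20  {4,5,6,7,8} 10
  6 to go: {0,1,3,5,6,7} 6  {0,1,5,6,7,8} 6  {1,3,5,6,7,8} 30  {1,4,5,6,7,8} 15  {2,3,4,6,7,8} 60  {2,4,5,6,7,8} 20  {3,4,5,6,7,8} 60
  7 to go: {0,1,3,5,6,7,8} 42  {0,1,4,5,6,7,8} 21  {1,2,4,5,6,7,8} 35  {1,3,4,5,6,7,8} 105  {2,3,4,5,6,7,8} 140
  if 0:r drops first: 280 orders
  if 2:t drops first: 168 orders
  if 3:s drops first: 56 orders
heap linearizations: 504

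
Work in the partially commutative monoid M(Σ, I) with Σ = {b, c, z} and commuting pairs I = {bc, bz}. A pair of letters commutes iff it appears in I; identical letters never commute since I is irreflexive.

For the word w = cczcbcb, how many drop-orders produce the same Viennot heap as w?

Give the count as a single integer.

piece 0:c — minimal
piece 1:c rests on {0:c}
piece 2:z rests on {1:c}
piece 3:c rests on {2:z}
piece 4:b — minimal
piece 5:c rests on {3:c}
piece 6:b rests on {4:b}
minimal pieces: {0:c, 4:b}
ways to finish when only these pieces remain (= sum over removing one remaining piece with nothing left below it):
  1 left: {5}→1  {6}→1
  2 left: {3,5}→1  {4,6}→1  {5,6}→2
  3 left: {2,3,5}→1  {3,5,6}→3  {4,5,6}→3
  4 left: {1,2,3,5}→1  {2,3,5,6}→4  {3,4,5,6}→6
  5 left: {0,1,2,3,5}→1  {1,2,3,5,6}→5  {2,3,4,5,6}→10
  placing 0:c first → 15 extensions
  placing 4:b first → 6 extensions
total linear extensions = 21

21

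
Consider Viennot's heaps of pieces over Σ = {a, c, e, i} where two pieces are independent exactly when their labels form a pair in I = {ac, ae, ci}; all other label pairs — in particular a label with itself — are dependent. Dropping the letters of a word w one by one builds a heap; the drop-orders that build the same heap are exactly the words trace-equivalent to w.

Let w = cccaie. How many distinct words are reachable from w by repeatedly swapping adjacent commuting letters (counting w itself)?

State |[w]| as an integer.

10

piece 0:c — minimal
piece 1:c rests on {0:c}
piece 2:c rests on {1:c}
piece 3:a — minimal
piece 4:i rests on {3:a}
piece 5:e rests on {2:c, 4:i}
minimal pieces: {0:c, 3:a}
ways to finish when only these pieces remain (= sum over removing one remaining piece with nothing left below it):
  1 left: {5}→1
  2 left: {2,5}→1  {4,5}→1
  3 left: {1,2,5}→1  {2,4,5}→2  {3,4,5}→1
  4 left: {0,1,2,5}→1  {1,2,4,5}→3  {2,3,4,5}→3
  placing 0:c first → 6 extensions
  placing 3:a first → 4 extensions
total linear extensions = 10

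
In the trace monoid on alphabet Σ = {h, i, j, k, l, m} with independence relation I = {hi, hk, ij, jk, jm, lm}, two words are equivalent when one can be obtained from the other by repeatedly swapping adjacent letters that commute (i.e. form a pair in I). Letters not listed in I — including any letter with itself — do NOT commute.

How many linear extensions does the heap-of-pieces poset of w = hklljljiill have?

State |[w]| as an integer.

#0=h has no predecessor
#1=k has no predecessor
#2=l depends on [0:h, 1:k]
#3=l depends on [2:l]
#4=j depends on [3:l]
#5=l depends on [4:j]
#6=j depends on [5:l]
#7=i depends on [5:l]
#8=i depends on [7:i]
#9=l depends on [6:j, 8:i]
#10=l depends on [9:l]
sources: [0:h, 1:k]
N(rest) = Σ N(rest − s) over sources s of rest; N(one piece) = 1:
  size 1 → [10]=1
  size 2 → [9,10]=1
  size 3 → [6,9,10]=1  [8,9,10]=1
  size 4 → [6,8,9,10]=2  [7,8,9,10]=1
  size 5 → [6,7,8,9,10]=3
  size 6 → [5,6,7,8,9,10]=3
  size 7 → [4,5,6,7,8,9,10]=3
  size 8 → [3,4,5,6,7,8,9,10]=3
  size 9 → [2,3,4,5,6,7,8,9,10]=3
  first=0(h) contributes 3
  first=1(k) contributes 3
|[w]| = 6

6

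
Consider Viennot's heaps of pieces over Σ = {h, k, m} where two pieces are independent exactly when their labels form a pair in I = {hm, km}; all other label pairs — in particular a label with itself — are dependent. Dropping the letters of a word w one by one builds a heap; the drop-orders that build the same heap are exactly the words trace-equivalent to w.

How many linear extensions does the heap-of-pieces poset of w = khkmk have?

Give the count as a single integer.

5

#0=k has no predecessor
#1=h depends on [0:k]
#2=k depends on [1:h]
#3=m has no predecessor
#4=k depends on [2:k]
sources: [0:k, 3:m]
N(rest) = Σ N(rest − s) over sources s of rest; N(one piece) = 1:
  size 1 → [3]=1  [4]=1
  size 2 → [2,4]=1  [3,4]=2
  size 3 → [1,2,4]=1  [2,3,4]=3
  first=0(k) contributes 4
  first=3(m) contributes 1
|[w]| = 5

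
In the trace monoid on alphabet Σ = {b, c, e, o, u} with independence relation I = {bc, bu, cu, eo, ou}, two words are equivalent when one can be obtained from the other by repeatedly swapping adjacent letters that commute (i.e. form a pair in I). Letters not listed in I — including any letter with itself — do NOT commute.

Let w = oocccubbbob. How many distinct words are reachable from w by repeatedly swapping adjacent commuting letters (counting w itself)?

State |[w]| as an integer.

220

drop 0:o onto floor
drop 1:o onto {0:o}
drop 2:c onto {1:o}
drop 3:c onto {2:c}
drop 4:c onto {3:c}
drop 5:u onto floor
drop 6:b onto {1:o}
drop 7:b onto {6:b}
drop 8:b onto {7:b}
drop 9:o onto {4:c, 8:b}
drop 10:b onto {9:o}
ground layer = {0:o, 5:u}
drop-orders for the pieces not yet dropped (sum over which currently-grounded one goes next):
  1 to go: {5} 1  {10} 1
  2 to go: {5,10} 2  {9,10} 1
  3 to go: {4,9,10} 1  {5,9,10} 3  {8,9,10} 1
  4 to go: {3,4,9,10} 1  {4,5,9,10} 4  {4,8,9,10} 2  {5,8,9,10} 4  {7,8,9,10} 1
  5 to go: {2,3,4,9,10} 1  {3,4,5,9,10} 5  {3,4,8,9,10} 3  {4,5,8,9,10} 10  {4,7,8,9,10} 3  {5,7,8,9,10} 5  {6,7,8,9,10} 1
  6 to go: {2,3,4,5,9,10} 6  {2,3,4,8,9,10} 4  {3,4,5,8,9,10} 18  {3,4,7,8,9,10} 6  {4,5,7,8,9,10} 18  {4,6,7,8,9,10} 4  {5,6,7,8,9,10} 6
  7 to go: {2,3,4,5,8,9,10} 28  {2,3,4,7,8,9,10} 10  {3,4,5,7,8,9,10} 42  {3,4,6,7,8,9,10} 10  {4,5,6,7,8,9,10} 28
  8 to go: {2,3,4,5,7,8,9,10} 80  {2,3,4,6,7,8,9,10} 20  {3,4,5,6,7,8,9,10} 80
  9 to go: {1,2,3,4,6,7,8,9,10} 20  {2,3,4,5,6,7,8,9,10} 180
  if 0:o drops first: 200 orders
  if 5:u drops first: 20 orders
heap linearizations: 220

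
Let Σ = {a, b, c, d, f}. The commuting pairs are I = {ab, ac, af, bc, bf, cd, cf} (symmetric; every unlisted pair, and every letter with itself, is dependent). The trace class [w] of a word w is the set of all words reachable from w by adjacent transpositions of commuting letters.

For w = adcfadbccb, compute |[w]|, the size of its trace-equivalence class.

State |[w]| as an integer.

240

#0=a has no predecessor
#1=d depends on [0:a]
#2=c has no predecessor
#3=f depends on [1:d]
#4=a depends on [1:d]
#5=d depends on [3:f, 4:a]
#6=b depends on [5:d]
#7=c depends on [2:c]
#8=c depends on [7:c]
#9=b depends on [6:b]
sources: [0:a, 2:c]
N(rest) = Σ N(rest − s) over sources s of rest; N(one piece) = 1:
  size 1 → [8]=1  [9]=1
  size 2 → [6,9]=1  [7,8]=1  [8,9]=2
  size 3 → [2,7,8]=1  [5,6,9]=1  [6,8,9]=3  [7,8,9]=3
  size 4 → [2,7,8,9]=4  [3,5,6,9]=1  [4,5,6,9]=1  [5,6,8,9]=4  [6,7,8,9]=6
  size 5 → [2,6,7,8,9]=10  [3,4,5,6,9]=2  [3,5,6,8,9]=5  [4,5,6,8,9]=5  [5,6,7,8,9]=10
  size 6 → [1,3,4,5,6,9]=2  [2,5,6,7,8,9]=20  [3,4,5,6,8,9]=12  [3,5,6,7,8,9]=15  [4,5,6,7,8,9]=15
  size 7 → [0,1,3,4,5,6,9]=2  [1,3,4,5,6,8,9]=14  [2,3,5,6,7,8,9]=35  [2,4,5,6,7,8,9]=35  [3,4,5,6,7,8,9]=42
  size 8 → [0,1,3,4,5,6,8,9]=16  [1,3,4,5,6,7,8,9]=56  [2,3,4,5,6,7,8,9]=112
  first=0(a) contributes 168
  first=2(c) contributes 72
|[w]| = 240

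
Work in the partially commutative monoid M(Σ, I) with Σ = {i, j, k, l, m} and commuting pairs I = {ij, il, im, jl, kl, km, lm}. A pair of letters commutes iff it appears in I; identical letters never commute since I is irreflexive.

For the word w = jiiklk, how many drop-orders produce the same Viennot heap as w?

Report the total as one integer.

18

#0=j has no predecessor
#1=i has no predecessor
#2=i depends on [1:i]
#3=k depends on [0:j, 2:i]
#4=l has no predecessor
#5=k depends on [3:k]
sources: [0:j, 1:i, 4:l]
N(rest) = Σ N(rest − s) over sources s of rest; N(one piece) = 1:
  size 1 → [4]=1  [5]=1
  size 2 → [3,5]=1  [4,5]=2
  size 3 → [0,3,5]=1  [2,3,5]=1  [3,4,5]=3
  size 4 → [0,2,3,5]=2  [0,3,4,5]=4  [1,2,3,5]=1  [2,3,4,5]=4
  first=0(j) contributes 5
  first=1(i) contributes 10
  first=4(l) contributes 3
|[w]| = 18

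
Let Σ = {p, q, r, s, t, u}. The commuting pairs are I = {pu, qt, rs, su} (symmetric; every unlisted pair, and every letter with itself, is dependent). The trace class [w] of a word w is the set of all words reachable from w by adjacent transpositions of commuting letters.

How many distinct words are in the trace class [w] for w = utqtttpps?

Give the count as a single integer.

5

#0=u has no predecessor
#1=t depends on [0:u]
#2=q depends on [0:u]
#3=t depends on [1:t]
#4=t depends on [3:t]
#5=t depends on [4:t]
#6=p depends on [2:q, 5:t]
#7=p depends on [6:p]
#8=s depends on [7:p]
sources: [0:u]
N(rest) = Σ N(rest − s) over sources s of rest; N(one piece) = 1:
  size 1 → [8]=1
  size 2 → [7,8]=1
  size 3 → [6,7,8]=1
  size 4 → [2,6,7,8]=1  [5,6,7,8]=1
  size 5 → [2,5,6,7,8]=2  [4,5,6,7,8]=1
  size 6 → [2,4,5,6,7,8]=3  [3,4,5,6,7,8]=1
  size 7 → [1,3,4,5,6,7,8]=1  [2,3,4,5,6,7,8]=4
  first=0(u) contributes 5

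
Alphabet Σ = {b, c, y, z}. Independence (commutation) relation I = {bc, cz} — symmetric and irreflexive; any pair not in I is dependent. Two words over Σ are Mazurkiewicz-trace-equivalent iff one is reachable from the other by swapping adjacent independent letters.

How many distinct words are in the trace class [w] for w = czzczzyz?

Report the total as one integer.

piece 0:c — minimal
piece 1:z — minimal
piece 2:z rests on {1:z}
piece 3:c rests on {0:c}
piece 4:z rests on {2:z}
piece 5:z rests on {4:z}
piece 6:y rests on {3:c, 5:z}
piece 7:z rests on {6:y}
minimal pieces: {0:c, 1:z}
ways to finish when only these pieces remain (= sum over removing one remaining piece with nothing left below it):
  1 left: {7}→1
  2 left: {6,7}→1
  3 left: {3,6,7}→1  {5,6,7}→1
  4 left: {0,3,6,7}→1  {3,5,6,7}→2  {4,5,6,7}→1
  5 left: {0,3,5,6,7}→3  {2,4,5,6,7}→1  {3,4,5,6,7}→3
  6 left: {0,3,4,5,6,7}→6  {1,2,4,5,6,7}→1  {2,3,4,5,6,7}→4
  placing 0:c first → 5 extensions
  placing 1:z first → 10 extensions
total linear extensions = 15

15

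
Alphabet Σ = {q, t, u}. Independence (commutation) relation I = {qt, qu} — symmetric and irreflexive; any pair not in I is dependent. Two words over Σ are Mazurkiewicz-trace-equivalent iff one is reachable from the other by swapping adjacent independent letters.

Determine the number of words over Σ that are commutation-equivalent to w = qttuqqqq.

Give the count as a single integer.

0(q) covers ∅
1(t) covers ∅
2(t) covers 1:t
3(u) covers 2:t
4(q) covers 0:q
5(q) covers 4:q
6(q) covers 5:q
7(q) covers 6:q
floor of heap: 0:q, 1:t
completions by unplaced set U, small U first (add the entries for U minus each lowest piece of U):
  |U|=1: {3}:1  {7}:1
  |U|=2: {2,3}:1  {3,7}:2  {6,7}:1
  |U|=3: {1,2,3}:1  {2,3,7}:3  {3,6,7}:3  {5,6,7}:1
  |U|=4: {1,2,3,7}:4  {2,3,6,7}:6  {3,5,6,7}:4  {4,5,6,7}:1
  |U|=5: {0,4,5,6,7}:1  {1,2,3,6,7}:10  {2,3,5,6,7}:10  {3,4,5,6,7}:5
  |U|=6: {0,3,4,5,6,7}:6  {1,2,3,5,6,7}:20  {2,3,4,5,6,7}:15
  start at 0(q): 35
  start at 1(t): 21
sum over floor = 56

56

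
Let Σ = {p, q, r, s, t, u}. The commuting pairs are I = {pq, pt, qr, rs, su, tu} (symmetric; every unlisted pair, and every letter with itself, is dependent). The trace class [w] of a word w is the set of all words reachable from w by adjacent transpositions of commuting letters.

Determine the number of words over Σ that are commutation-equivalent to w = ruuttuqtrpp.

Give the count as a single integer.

0(r) covers ∅
1(u) covers 0:r
2(u) covers 1:u
3(t) covers 0:r
4(t) covers 3:t
5(u) covers 2:u
6(q) covers 4:t, 5:u
7(t) covers 6:q
8(r) covers 7:t
9(p) covers 8:r
10(p) covers 9:p
floor of heap: 0:r
completions by unplaced set U, small U first (add the entries for U minus each lowest piece of U):
  |U|=1: {10}:1
  |U|=2: {9,10}:1
  |U|=3: {8,9,10}:1
  |U|=4: {7,8,9,10}:1
  |U|=5: {6,7,8,9,10}:1
  |U|=6: {4,6,7,8,9,10}:1  {5,6,7,8,9,10}:1
  |U|=7: {2,5,6,7,8,9,10}:1  {3,4,6,7,8,9,10}:1  {4,5,6,7,8,9,10}:2
  |U|=8: {1,2,5,6,7,8,9,10}:1  {2,4,5,6,7,8,9,10}:3  {3,4,5,6,7,8,9,10}:3
  |U|=9: {1,2,4,5,6,7,8,9,10}:4  {2,3,4,5,6,7,8,9,10}:6
  start at 0(r): 10

10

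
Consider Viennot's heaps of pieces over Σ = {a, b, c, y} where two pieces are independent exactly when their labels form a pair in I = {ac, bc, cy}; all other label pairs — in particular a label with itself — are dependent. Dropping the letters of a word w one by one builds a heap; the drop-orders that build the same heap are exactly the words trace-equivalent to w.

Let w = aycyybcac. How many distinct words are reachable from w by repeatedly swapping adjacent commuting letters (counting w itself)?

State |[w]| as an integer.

84

piece 0:a — minimal
piece 1:y rests on {0:a}
piece 2:c — minimal
piece 3:y rests on {1:y}
piece 4:y rests on {3:y}
piece 5:b rests on {4:y}
piece 6:c rests on {2:c}
piece 7:a rests on {5:b}
piece 8:c rests on {6:c}
minimal pieces: {0:a, 2:c}
ways to finish when only these pieces remain (= sum over removing one remaining piece with nothing left below it):
  1 left: {7}→1  {8}→1
  2 left: {5,7}→1  {6,8}→1  {7,8}→2
  3 left: {2,6,8}→1  {4,5,7}→1  {5,7,8}→3  {6,7,8}→3
  4 left: {2,6,7,8}→4  {3,4,5,7}→1  {4,5,7,8}→4  {5,6,7,8}→6
  5 left: {1,3,4,5,7}→1  {2,5,6,7,8}→10  {3,4,5,7,8}→5  {4,5,6,7,8}→10
  6 left: {0,1,3,4,5,7}→1  {1,3,4,5,7,8}→6  {2,4,5,6,7,8}→20  {3,4,5,6,7,8}→15
  7 left: {0,1,3,4,5,7,8}→7  {1,3,4,5,6,7,8}→21  {2,3,4,5,6,7,8}→35
  placing 0:a first → 56 extensions
  placing 2:c first → 28 extensions
total linear extensions = 84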